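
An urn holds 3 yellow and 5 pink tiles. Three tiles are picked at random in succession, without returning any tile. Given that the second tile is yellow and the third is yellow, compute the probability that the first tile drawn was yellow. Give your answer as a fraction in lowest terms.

1/6

P(first=yellow and the second tile is yellow and the third is yellow) = (3/8)·(2/7)·(1/6) = 1/56.
P(E) = Σ over first color = 1/56 + 5/56 = 3/28.
By Bayes, P(first=yellow | E) = 1/56 / 3/28 = 1/6 ≈ 0.1667.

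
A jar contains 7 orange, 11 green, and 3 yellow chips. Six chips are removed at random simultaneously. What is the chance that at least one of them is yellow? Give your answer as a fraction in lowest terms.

25/38

Use the complement: P(at least one yellow) = 1 − P(no yellow).
P(none) = C(18,6)/C(21,6) = 18564/54264.
So P = 1 − 18564/54264 = 25/38 ≈ 0.6579.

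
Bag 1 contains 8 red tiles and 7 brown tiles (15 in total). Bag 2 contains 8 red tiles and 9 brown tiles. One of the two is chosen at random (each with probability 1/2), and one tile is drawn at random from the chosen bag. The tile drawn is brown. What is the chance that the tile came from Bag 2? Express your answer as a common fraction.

135/254

P(brown | Bag 1) = 7/15; P(brown | Bag 2) = 9/17.
P(brown) = 1/2·7/15 + 1/2·9/17 = 127/255.
By Bayes' rule, P(Bag 2 | brown) = 9/34 / 127/255 = 135/254 ≈ 0.5315.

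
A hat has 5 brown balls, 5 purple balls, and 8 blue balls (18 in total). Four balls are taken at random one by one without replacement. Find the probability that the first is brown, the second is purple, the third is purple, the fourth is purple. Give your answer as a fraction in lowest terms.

Multiply the conditional probability of each draw in order, without replacement, so each draw removes one from its color and from the total.
P = (5/18) · (5/17) · (4/16) · (3/15) = 5/1224 ≈ 0.0041.

5/1224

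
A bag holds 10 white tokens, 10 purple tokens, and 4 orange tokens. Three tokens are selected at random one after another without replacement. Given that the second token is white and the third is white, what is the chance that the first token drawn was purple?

P(first=purple and the second token is white and the third is white) = (10/24)·(10/23)·(9/22) = 75/1012.
P(E) = Σ over first color = 15/253 + 75/1012 + 15/506 = 15/92.
By Bayes, P(first=purple | E) = 75/1012 / 15/92 = 5/11 ≈ 0.4545.

5/11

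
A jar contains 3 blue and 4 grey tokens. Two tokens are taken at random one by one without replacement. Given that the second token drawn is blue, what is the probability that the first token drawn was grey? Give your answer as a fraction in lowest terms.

P(first=grey and the second token drawn is blue) = (4/7)·(3/6) = 2/7.
P(the second token drawn is blue) = Σ over first color = 1/7 + 2/7 = 3/7.
By Bayes, P(first=grey | the second token drawn is blue) = 2/7 / 3/7 = 2/3 ≈ 0.6667.

2/3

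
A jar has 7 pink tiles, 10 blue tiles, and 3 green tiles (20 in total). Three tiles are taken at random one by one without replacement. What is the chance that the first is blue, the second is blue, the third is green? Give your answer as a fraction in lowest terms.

3/76

Multiply the conditional probability of each draw in order, without replacement, so each draw removes one from its color and from the total.
P = (10/20) · (9/19) · (3/18) = 3/76 ≈ 0.0395.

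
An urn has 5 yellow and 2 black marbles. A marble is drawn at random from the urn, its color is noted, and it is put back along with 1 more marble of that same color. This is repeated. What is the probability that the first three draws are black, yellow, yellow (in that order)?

Track the composition after each reinforcement of +1.
P = (2/7) · (5/8) · (6/9) = 5/42 ≈ 0.1190.

5/42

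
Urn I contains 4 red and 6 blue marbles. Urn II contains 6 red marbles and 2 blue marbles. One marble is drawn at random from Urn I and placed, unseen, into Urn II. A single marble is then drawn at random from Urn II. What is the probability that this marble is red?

Condition on how many of the transferred marbles are red (from Urn I: 4 red of 10; then Urn II has 9 total).
  0 red: C(4,0)C(6,1)/C(10,1) = 3/5; then P = 6/9
  1 red: C(4,1)C(6,0)/C(10,1) = 2/5; then P = 7/9
P(red from Urn II) = 32/45 ≈ 0.7111.

32/45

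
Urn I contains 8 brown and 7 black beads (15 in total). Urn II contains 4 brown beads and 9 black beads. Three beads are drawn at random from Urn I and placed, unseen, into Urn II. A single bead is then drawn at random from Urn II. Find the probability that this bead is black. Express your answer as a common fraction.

13/20

Condition on how many of the transferred beads are black (from Urn I: 7 black of 15; then Urn II has 16 total).
  0 black: C(7,0)C(8,3)/C(15,3) = 8/65; then P = 9/16
  1 black: C(7,1)C(8,2)/C(15,3) = 28/65; then P = 10/16
  2 black: C(7,2)C(8,1)/C(15,3) = 24/65; then P = 11/16
  3 black: C(7,3)C(8,0)/C(15,3) = 1/13; then P = 12/16
P(black from Urn II) = 13/20 ≈ 0.6500.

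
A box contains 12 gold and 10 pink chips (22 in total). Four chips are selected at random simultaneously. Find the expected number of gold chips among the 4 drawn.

24/11

By linearity of expectation, E[X] = Σ P(draw i is gold); by symmetry each draw (even without replacement) has P(gold) = 12/22.
E[X] = 4 · 12/22 = 24/11 ≈ 2.1818.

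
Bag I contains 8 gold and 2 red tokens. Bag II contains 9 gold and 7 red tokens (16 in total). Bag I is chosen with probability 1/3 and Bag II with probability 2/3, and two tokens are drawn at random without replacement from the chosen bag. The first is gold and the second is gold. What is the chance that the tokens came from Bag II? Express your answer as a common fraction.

P(E | Bag I) = 28/45; P(E | Bag II) = 3/10.
P(E) = 1/3·28/45 + 2/3·3/10 = 11/27.
By Bayes' rule, P(Bag II | E) = 1/5 / 11/27 = 27/55 ≈ 0.4909.

27/55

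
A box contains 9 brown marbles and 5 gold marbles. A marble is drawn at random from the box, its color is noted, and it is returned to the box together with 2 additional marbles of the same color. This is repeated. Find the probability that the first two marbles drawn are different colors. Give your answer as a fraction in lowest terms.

45/112

Either brown then gold, or gold then brown; after the first draw the total is 16.
P = (9/14)·(5/16) + (5/14)·(9/16) = 45/112 ≈ 0.4018.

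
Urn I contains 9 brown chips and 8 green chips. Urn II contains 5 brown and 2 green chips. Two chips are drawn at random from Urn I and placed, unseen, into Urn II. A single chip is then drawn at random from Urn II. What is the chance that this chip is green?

50/153

Condition on how many of the transferred chips are green (from Urn I: 8 green of 17; then Urn II has 9 total).
  0 green: C(8,0)C(9,2)/C(17,2) = 9/34; then P = 2/9
  1 green: C(8,1)C(9,1)/C(17,2) = 9/17; then P = 3/9
  2 green: C(8,2)C(9,0)/C(17,2) = 7/34; then P = 4/9
P(green from Urn II) = 50/153 ≈ 0.3268.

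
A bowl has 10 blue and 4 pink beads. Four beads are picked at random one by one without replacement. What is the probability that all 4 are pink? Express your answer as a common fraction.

1/1001

Unordered draws without replacement: count favorable combinations over C(14,4).
Favorable = C(10,0) · C(4,4) = 1; total = C(14,4) = 1001.
P = 1/1001 = 1/1001 ≈ 0.0010.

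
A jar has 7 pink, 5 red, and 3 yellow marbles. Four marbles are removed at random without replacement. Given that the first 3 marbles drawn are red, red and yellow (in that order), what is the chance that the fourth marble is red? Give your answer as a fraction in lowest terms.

After removing 2 red, 1 yellow, the jar has 3 red out of 12 remaining.
P(fourth is red | given) = 3/12 = 1/4 ≈ 0.2500.

1/4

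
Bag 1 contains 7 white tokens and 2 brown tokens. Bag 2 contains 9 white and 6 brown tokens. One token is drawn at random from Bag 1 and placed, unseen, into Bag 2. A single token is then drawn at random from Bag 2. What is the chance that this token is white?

Condition on how many of the transferred tokens are white (from Bag 1: 7 white of 9; then Bag 2 has 16 total).
  0 white: C(7,0)C(2,1)/C(9,1) = 2/9; then P = 9/16
  1 white: C(7,1)C(2,0)/C(9,1) = 7/9; then P = 10/16
P(white from Bag 2) = 11/18 ≈ 0.6111.

11/18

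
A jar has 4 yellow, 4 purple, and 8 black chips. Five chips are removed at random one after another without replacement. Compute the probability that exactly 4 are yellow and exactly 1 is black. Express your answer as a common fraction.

Unordered draws without replacement: count favorable combinations over C(16,5).
Favorable = C(4,4) · C(4,0) · C(8,1) = 8; total = C(16,5) = 4368.
P = 8/4368 = 1/546 ≈ 0.0018.

1/546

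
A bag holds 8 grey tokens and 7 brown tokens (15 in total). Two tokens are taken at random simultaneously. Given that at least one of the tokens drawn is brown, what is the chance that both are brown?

P(both brown) = C(7,2)/C(15,2) = 1/5; P(at least one brown) = 1 − C(8,2)/C(15,2) = 11/15.
Since 'both brown' ⊆ 'at least one brown', P(both | at least one) = 1/5 / 11/15 = 3/11 ≈ 0.2727.

3/11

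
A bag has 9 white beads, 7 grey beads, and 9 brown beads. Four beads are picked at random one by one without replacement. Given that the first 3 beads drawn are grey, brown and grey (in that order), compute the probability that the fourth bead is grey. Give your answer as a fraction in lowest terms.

5/22

After removing 2 grey, 1 brown, the bag has 5 grey out of 22 remaining.
P(fourth is grey | given) = 5/22 ≈ 0.2273.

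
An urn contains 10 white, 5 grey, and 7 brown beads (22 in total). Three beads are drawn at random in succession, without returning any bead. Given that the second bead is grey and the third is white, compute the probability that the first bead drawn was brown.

7/20

P(first=brown and the second bead is grey and the third is white) = (7/22)·(5/21)·(10/20) = 5/132.
P(E) = Σ over first color = 15/308 + 5/231 + 5/132 = 25/231.
By Bayes, P(first=brown | E) = 5/132 / 25/231 = 7/20 ≈ 0.3500.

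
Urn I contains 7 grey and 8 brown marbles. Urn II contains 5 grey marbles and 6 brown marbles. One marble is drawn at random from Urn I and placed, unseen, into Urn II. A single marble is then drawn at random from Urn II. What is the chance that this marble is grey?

Condition on how many of the transferred marbles are grey (from Urn I: 7 grey of 15; then Urn II has 12 total).
  0 grey: C(7,0)C(8,1)/C(15,1) = 8/15; then P = 5/12
  1 grey: C(7,1)C(8,0)/C(15,1) = 7/15; then P = 6/12
P(grey from Urn II) = 41/90 ≈ 0.4556.

41/90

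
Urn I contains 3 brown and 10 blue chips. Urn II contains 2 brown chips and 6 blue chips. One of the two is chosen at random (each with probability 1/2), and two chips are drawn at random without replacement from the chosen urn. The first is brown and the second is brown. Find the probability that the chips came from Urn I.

P(E | Urn I) = 1/26; P(E | Urn II) = 1/28.
P(E) = 1/2·1/26 + 1/2·1/28 = 27/728.
By Bayes' rule, P(Urn I | E) = 1/52 / 27/728 = 14/27 ≈ 0.5185.

14/27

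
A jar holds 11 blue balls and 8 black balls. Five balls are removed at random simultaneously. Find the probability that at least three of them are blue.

Sum the hypergeometric tail for j = 3,…,5 blue balls.
Favorable = C(11,3)·C(8,2) + C(11,4)·C(8,1) + C(11,5)·C(8,0) = 7722; total = C(19,5) = 11628.
P = 7722/11628 = 429/646 ≈ 0.6641.

429/646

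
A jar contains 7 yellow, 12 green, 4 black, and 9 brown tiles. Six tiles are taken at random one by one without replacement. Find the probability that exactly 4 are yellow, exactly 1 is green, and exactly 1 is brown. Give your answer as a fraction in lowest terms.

Unordered draws without replacement: count favorable combinations over C(32,6).
Favorable = C(7,4) · C(12,1) · C(4,0) · C(9,1) = 3780; total = C(32,6) = 906192.
P = 3780/906192 = 15/3596 ≈ 0.0042.

15/3596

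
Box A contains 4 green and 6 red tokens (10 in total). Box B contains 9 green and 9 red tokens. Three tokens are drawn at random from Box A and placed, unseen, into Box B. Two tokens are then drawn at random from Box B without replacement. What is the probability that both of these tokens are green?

Condition on how many of the transferred tokens are green (from Box A: 4 green of 10; then Box B has 21 total).
  0 green: C(4,0)C(6,3)/C(10,3) = 1/6; then P = C(9,2)/C(21,2) = 6/35
  1 green: C(4,1)C(6,2)/C(10,3) = 1/2; then P = C(10,2)/C(21,2) = 3/14
  2 green: C(4,2)C(6,1)/C(10,3) = 3/10; then P = C(11,2)/C(21,2) = 11/42
  3 green: C(4,3)C(6,0)/C(10,3) = 1/30; then P = C(12,2)/C(21,2) = 11/35
P(both green) = 118/525 ≈ 0.2248.

118/525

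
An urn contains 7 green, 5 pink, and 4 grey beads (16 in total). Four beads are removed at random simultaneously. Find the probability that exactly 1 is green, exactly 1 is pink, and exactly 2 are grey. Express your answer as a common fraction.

3/26

Unordered draws without replacement: count favorable combinations over C(16,4).
Favorable = C(7,1) · C(5,1) · C(4,2) = 210; total = C(16,4) = 1820.
P = 210/1820 = 3/26 ≈ 0.1154.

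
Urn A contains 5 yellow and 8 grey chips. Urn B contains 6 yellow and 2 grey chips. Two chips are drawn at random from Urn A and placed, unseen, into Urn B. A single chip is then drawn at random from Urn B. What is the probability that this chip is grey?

Condition on how many of the transferred chips are grey (from Urn A: 8 grey of 13; then Urn B has 10 total).
  0 grey: C(8,0)C(5,2)/C(13,2) = 5/39; then P = 2/10
  1 grey: C(8,1)C(5,1)/C(13,2) = 20/39; then P = 3/10
  2 grey: C(8,2)C(5,0)/C(13,2) = 14/39; then P = 4/10
P(grey from Urn B) = 21/65 ≈ 0.3231.

21/65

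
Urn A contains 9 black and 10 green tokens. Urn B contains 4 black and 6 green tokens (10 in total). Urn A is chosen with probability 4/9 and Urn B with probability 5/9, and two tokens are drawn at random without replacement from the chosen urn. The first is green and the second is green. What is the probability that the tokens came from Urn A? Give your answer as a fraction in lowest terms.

P(E | Urn A) = 5/19; P(E | Urn B) = 1/3.
P(E) = 4/9·5/19 + 5/9·1/3 = 155/513.
By Bayes' rule, P(Urn A | E) = 20/171 / 155/513 = 12/31 ≈ 0.3871.

12/31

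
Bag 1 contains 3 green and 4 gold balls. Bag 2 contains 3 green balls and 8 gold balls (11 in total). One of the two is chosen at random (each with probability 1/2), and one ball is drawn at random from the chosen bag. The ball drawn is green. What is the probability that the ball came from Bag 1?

P(green | Bag 1) = 3/7; P(green | Bag 2) = 3/11.
P(green) = 1/2·3/7 + 1/2·3/11 = 27/77.
By Bayes' rule, P(Bag 1 | green) = 3/14 / 27/77 = 11/18 ≈ 0.6111.

11/18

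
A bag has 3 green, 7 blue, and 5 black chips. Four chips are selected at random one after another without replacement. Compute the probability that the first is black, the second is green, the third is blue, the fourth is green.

Multiply the conditional probability of each draw in order, without replacement, so each draw removes one from its color and from the total.
P = (5/15) · (3/14) · (7/13) · (2/12) = 1/156 ≈ 0.0064.

1/156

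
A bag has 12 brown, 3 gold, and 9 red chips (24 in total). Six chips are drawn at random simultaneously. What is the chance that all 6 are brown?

Unordered draws without replacement: count favorable combinations over C(24,6).
Favorable = C(12,6) · C(3,0) · C(9,0) = 924; total = C(24,6) = 134596.
P = 924/134596 = 3/437 ≈ 0.0069.

3/437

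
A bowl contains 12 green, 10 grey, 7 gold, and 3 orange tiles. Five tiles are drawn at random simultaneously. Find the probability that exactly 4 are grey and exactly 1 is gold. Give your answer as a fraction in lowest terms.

105/14384

Unordered draws without replacement: count favorable combinations over C(32,5).
Favorable = C(12,0) · C(10,4) · C(7,1) · C(3,0) = 1470; total = C(32,5) = 201376.
P = 1470/201376 = 105/14384 ≈ 0.0073.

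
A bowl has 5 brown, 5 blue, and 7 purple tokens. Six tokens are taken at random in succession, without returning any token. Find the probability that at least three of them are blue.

1271/6188

Sum the hypergeometric tail for j = 3,…,5 blue tokens.
Favorable = C(5,3)·C(12,3) + C(5,4)·C(12,2) + C(5,5)·C(12,1) = 2542; total = C(17,6) = 12376.
P = 2542/12376 = 1271/6188 ≈ 0.2054.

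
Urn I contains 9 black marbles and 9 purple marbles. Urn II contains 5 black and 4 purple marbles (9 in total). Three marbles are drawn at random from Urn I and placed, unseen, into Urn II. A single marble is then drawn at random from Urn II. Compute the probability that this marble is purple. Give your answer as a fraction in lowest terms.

11/24

Condition on how many of the transferred marbles are purple (from Urn I: 9 purple of 18; then Urn II has 12 total).
  0 purple: C(9,0)C(9,3)/C(18,3) = 7/68; then P = 4/12
  1 purple: C(9,1)C(9,2)/C(18,3) = 27/68; then P = 5/12
  2 purple: C(9,2)C(9,1)/C(18,3) = 27/68; then P = 6/12
  3 purple: C(9,3)C(9,0)/C(18,3) = 7/68; then P = 7/12
P(purple from Urn II) = 11/24 ≈ 0.4583.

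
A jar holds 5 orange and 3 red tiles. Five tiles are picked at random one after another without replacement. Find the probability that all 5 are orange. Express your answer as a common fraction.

Unordered draws without replacement: count favorable combinations over C(8,5).
Favorable = C(5,5) · C(3,0) = 1; total = C(8,5) = 56.
P = 1/56 = 1/56 ≈ 0.0179.

1/56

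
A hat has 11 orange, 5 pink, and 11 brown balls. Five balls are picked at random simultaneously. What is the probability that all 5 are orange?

Unordered draws without replacement: count favorable combinations over C(27,5).
Favorable = C(11,5) · C(5,0) · C(11,0) = 462; total = C(27,5) = 80730.
P = 462/80730 = 77/13455 ≈ 0.0057.

77/13455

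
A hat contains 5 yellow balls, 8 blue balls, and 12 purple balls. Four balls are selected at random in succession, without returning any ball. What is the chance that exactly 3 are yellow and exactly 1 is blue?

8/1265

Unordered draws without replacement: count favorable combinations over C(25,4).
Favorable = C(5,3) · C(8,1) · C(12,0) = 80; total = C(25,4) = 12650.
P = 80/12650 = 8/1265 ≈ 0.0063.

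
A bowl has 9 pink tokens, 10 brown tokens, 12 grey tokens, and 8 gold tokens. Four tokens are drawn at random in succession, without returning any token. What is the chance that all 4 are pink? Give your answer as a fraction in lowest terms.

14/9139

Unordered draws without replacement: count favorable combinations over C(39,4).
Favorable = C(9,4) · C(10,0) · C(12,0) · C(8,0) = 126; total = C(39,4) = 82251.
P = 126/82251 = 14/9139 ≈ 0.0015.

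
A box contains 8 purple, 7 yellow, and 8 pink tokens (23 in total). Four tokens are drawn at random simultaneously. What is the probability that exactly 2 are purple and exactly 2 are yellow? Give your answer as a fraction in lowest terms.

84/1265

Unordered draws without replacement: count favorable combinations over C(23,4).
Favorable = C(8,2) · C(7,2) · C(8,0) = 588; total = C(23,4) = 8855.
P = 588/8855 = 84/1265 ≈ 0.0664.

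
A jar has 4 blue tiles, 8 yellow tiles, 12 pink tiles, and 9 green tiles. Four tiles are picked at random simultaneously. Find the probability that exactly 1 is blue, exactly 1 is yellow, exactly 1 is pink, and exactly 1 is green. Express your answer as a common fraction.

Unordered draws without replacement: count favorable combinations over C(33,4).
Favorable = C(4,1) · C(8,1) · C(12,1) · C(9,1) = 3456; total = C(33,4) = 40920.
P = 3456/40920 = 144/1705 ≈ 0.0845.

144/1705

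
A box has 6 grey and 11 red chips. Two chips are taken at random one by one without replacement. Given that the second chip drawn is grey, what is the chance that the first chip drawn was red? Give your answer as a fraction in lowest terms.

P(first=red and the second chip drawn is grey) = (11/17)·(6/16) = 33/136.
P(the second chip drawn is grey) = Σ over first color = 15/136 + 33/136 = 6/17.
By Bayes, P(first=red | the second chip drawn is grey) = 33/136 / 6/17 = 11/16 ≈ 0.6875.

11/16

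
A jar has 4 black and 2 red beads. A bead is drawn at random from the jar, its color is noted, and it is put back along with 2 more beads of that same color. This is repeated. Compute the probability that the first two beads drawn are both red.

1/6

After a red draw the jar holds 4 red out of 8.
P = (2/6)·(4/8) = 1/6 ≈ 0.1667.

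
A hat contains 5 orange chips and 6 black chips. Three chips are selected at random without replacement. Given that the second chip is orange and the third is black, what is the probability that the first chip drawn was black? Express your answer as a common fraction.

5/9

P(first=black and the second chip is orange and the third is black) = (6/11)·(5/10)·(5/9) = 5/33.
P(E) = Σ over first color = 4/33 + 5/33 = 3/11.
By Bayes, P(first=black | E) = 5/33 / 3/11 = 5/9 ≈ 0.5556.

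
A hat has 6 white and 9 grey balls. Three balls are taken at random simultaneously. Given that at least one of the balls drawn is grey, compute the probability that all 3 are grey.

P(all 3 grey) = C(9,3)/C(15,3) = 12/65; P(at least one grey) = 1 − C(6,3)/C(15,3) = 87/91.
Since 'all 3 grey' ⊆ 'at least one grey', P(all 3 | at least one) = 12/65 / 87/91 = 28/145 ≈ 0.1931.

28/145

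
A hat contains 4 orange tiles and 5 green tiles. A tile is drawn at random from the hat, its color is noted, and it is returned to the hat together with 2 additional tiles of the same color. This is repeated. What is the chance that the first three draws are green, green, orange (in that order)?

Track the composition after each reinforcement of +2.
P = (5/9) · (7/11) · (4/13) = 140/1287 ≈ 0.1088.

140/1287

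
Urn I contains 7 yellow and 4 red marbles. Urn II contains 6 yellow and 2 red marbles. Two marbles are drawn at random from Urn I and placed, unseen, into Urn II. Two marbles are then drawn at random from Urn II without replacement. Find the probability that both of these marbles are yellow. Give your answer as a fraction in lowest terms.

Condition on how many of the transferred marbles are yellow (from Urn I: 7 yellow of 11; then Urn II has 10 total).
  0 yellow: C(7,0)C(4,2)/C(11,2) = 6/55; then P = C(6,2)/C(10,2) = 1/3
  1 yellow: C(7,1)C(4,1)/C(11,2) = 28/55; then P = C(7,2)/C(10,2) = 7/15
  2 yellow: C(7,2)C(4,0)/C(11,2) = 21/55; then P = C(8,2)/C(10,2) = 28/45
P(both yellow) = 422/825 ≈ 0.5115.

422/825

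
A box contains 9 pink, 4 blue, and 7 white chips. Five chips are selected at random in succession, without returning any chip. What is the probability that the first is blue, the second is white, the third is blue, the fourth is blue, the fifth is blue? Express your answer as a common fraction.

7/77520

Multiply the conditional probability of each draw in order, without replacement, so each draw removes one from its color and from the total.
P = (4/20) · (7/19) · (3/18) · (2/17) · (1/16) = 7/77520 ≈ 0.0001.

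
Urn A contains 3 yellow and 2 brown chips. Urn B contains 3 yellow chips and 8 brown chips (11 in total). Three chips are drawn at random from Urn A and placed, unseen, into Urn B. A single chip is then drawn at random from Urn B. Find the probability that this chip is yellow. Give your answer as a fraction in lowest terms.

Condition on how many of the transferred chips are yellow (from Urn A: 3 yellow of 5; then Urn B has 14 total).
  1 yellow: C(3,1)C(2,2)/C(5,3) = 3/10; then P = 4/14
  2 yellow: C(3,2)C(2,1)/C(5,3) = 3/5; then P = 5/14
  3 yellow: C(3,3)C(2,0)/C(5,3) = 1/10; then P = 6/14
P(yellow from Urn B) = 12/35 ≈ 0.3429.

12/35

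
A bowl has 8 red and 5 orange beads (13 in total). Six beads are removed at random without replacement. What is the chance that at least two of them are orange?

32/39

Sum the hypergeometric tail for j = 2,…,5 orange beads.
Favorable = C(5,2)·C(8,4) + C(5,3)·C(8,3) + C(5,4)·C(8,2) + C(5,5)·C(8,1) = 1408; total = C(13,6) = 1716.
P = 1408/1716 = 32/39 ≈ 0.8205.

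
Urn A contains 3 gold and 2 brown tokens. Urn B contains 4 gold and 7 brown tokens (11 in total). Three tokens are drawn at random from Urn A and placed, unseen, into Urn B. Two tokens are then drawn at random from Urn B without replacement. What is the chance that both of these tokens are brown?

297/910

Condition on how many of the transferred tokens are brown (from Urn A: 2 brown of 5; then Urn B has 14 total).
  0 brown: C(2,0)C(3,3)/C(5,3) = 1/10; then P = C(7,2)/C(14,2) = 3/13
  1 brown: C(2,1)C(3,2)/C(5,3) = 3/5; then P = C(8,2)/C(14,2) = 4/13
  2 brown: C(2,2)C(3,1)/C(5,3) = 3/10; then P = C(9,2)/C(14,2) = 36/91
P(both brown) = 297/910 ≈ 0.3264.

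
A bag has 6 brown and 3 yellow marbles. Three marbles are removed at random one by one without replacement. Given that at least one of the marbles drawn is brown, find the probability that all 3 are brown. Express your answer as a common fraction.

20/83

P(all 3 brown) = C(6,3)/C(9,3) = 5/21; P(at least one brown) = 1 − C(3,3)/C(9,3) = 83/84.
Since 'all 3 brown' ⊆ 'at least one brown', P(all 3 | at least one) = 5/21 / 83/84 = 20/83 ≈ 0.2410.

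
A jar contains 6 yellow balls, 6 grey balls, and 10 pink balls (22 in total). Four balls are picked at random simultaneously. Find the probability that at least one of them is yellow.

Use the complement: P(at least one yellow) = 1 − P(no yellow).
P(none) = C(16,4)/C(22,4) = 1820/7315.
So P = 1 − 1820/7315 = 157/209 ≈ 0.7512.

157/209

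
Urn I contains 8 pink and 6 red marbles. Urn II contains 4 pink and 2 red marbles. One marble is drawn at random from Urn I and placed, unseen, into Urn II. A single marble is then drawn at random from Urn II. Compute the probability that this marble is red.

17/49

Condition on how many of the transferred marbles are red (from Urn I: 6 red of 14; then Urn II has 7 total).
  0 red: C(6,0)C(8,1)/C(14,1) = 4/7; then P = 2/7
  1 red: C(6,1)C(8,0)/C(14,1) = 3/7; then P = 3/7
P(red from Urn II) = 17/49 ≈ 0.3469.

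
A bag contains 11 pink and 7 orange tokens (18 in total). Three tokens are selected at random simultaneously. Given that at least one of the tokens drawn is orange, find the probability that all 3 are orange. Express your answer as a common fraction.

P(all 3 orange) = C(7,3)/C(18,3) = 35/816; P(at least one orange) = 1 − C(11,3)/C(18,3) = 217/272.
Since 'all 3 orange' ⊆ 'at least one orange', P(all 3 | at least one) = 35/816 / 217/272 = 5/93 ≈ 0.0538.

5/93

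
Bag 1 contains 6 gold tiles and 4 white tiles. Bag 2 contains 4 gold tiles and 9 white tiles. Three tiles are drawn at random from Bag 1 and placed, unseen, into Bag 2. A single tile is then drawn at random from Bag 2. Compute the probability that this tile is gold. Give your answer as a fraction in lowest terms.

Condition on how many of the transferred tiles are gold (from Bag 1: 6 gold of 10; then Bag 2 has 16 total).
  0 gold: C(6,0)C(4,3)/C(10,3) = 1/30; then P = 4/16
  1 gold: C(6,1)C(4,2)/C(10,3) = 3/10; then P = 5/16
  2 gold: C(6,2)C(4,1)/C(10,3) = 1/2; then P = 6/16
  3 gold: C(6,3)C(4,0)/C(10,3) = 1/6; then P = 7/16
P(gold from Bag 2) = 29/80 ≈ 0.3625.

29/80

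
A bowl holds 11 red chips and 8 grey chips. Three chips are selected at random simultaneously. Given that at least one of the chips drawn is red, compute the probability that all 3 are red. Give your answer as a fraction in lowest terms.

P(all 3 red) = C(11,3)/C(19,3) = 55/323; P(at least one red) = 1 − C(8,3)/C(19,3) = 913/969.
Since 'all 3 red' ⊆ 'at least one red', P(all 3 | at least one) = 55/323 / 913/969 = 15/83 ≈ 0.1807.

15/83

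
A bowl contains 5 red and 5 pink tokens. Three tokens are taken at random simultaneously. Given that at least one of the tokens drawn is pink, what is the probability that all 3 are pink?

P(all 3 pink) = C(5,3)/C(10,3) = 1/12; P(at least one pink) = 1 − C(5,3)/C(10,3) = 11/12.
Since 'all 3 pink' ⊆ 'at least one pink', P(all 3 | at least one) = 1/12 / 11/12 = 1/11 ≈ 0.0909.

1/11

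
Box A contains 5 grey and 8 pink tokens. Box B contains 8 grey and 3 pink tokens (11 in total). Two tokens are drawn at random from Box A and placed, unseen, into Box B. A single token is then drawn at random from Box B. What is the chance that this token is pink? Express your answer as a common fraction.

55/169

Condition on how many of the transferred tokens are pink (from Box A: 8 pink of 13; then Box B has 13 total).
  0 pink: C(8,0)C(5,2)/C(13,2) = 5/39; then P = 3/13
  1 pink: C(8,1)C(5,1)/C(13,2) = 20/39; then P = 4/13
  2 pink: C(8,2)C(5,0)/C(13,2) = 14/39; then P = 5/13
P(pink from Box B) = 55/169 ≈ 0.3254.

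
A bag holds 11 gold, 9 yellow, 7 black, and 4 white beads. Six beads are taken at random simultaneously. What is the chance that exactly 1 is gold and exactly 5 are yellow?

22/11687

Unordered draws without replacement: count favorable combinations over C(31,6).
Favorable = C(11,1) · C(9,5) · C(7,0) · C(4,0) = 1386; total = C(31,6) = 736281.
P = 1386/736281 = 22/11687 ≈ 0.0019.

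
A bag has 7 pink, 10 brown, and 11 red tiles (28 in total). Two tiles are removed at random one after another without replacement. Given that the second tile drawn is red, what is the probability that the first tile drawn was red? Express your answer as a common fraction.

P(first=red and the second tile drawn is red) = (11/28)·(10/27) = 55/378.
P(the second tile drawn is red) = Σ over first color = 11/108 + 55/378 + 55/378 = 11/28.
By Bayes, P(first=red | the second tile drawn is red) = 55/378 / 11/28 = 10/27 ≈ 0.3704.

10/27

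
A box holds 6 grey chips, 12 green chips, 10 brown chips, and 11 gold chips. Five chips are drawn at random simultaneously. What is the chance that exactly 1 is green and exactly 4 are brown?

Unordered draws without replacement: count favorable combinations over C(39,5).
Favorable = C(6,0) · C(12,1) · C(10,4) · C(11,0) = 2520; total = C(39,5) = 575757.
P = 2520/575757 = 40/9139 ≈ 0.0044.

40/9139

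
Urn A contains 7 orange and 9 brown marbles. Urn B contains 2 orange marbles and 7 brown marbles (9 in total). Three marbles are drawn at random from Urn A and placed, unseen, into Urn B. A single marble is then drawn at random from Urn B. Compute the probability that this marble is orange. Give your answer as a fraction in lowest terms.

Condition on how many of the transferred marbles are orange (from Urn A: 7 orange of 16; then Urn B has 12 total).
  0 orange: C(7,0)C(9,3)/C(16,3) = 3/20; then P = 2/12
  1 orange: C(7,1)C(9,2)/C(16,3) = 9/20; then P = 3/12
  2 orange: C(7,2)C(9,1)/C(16,3) = 27/80; then P = 4/12
  3 orange: C(7,3)C(9,0)/C(16,3) = 1/16; then P = 5/12
P(orange from Urn B) = 53/192 ≈ 0.2760.

53/192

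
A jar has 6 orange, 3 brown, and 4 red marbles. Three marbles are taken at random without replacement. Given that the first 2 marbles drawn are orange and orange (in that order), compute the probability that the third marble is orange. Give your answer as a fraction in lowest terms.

4/11

After removing 2 orange, the jar has 4 orange out of 11 remaining.
P(third is orange | given) = 4/11 ≈ 0.3636.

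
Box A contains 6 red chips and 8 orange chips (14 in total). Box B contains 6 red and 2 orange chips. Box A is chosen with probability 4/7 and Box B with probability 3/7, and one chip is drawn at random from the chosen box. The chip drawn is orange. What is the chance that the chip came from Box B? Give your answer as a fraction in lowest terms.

21/85

P(orange | Box A) = 4/7; P(orange | Box B) = 1/4.
P(orange) = 4/7·4/7 + 3/7·1/4 = 85/196.
By Bayes' rule, P(Box B | orange) = 3/28 / 85/196 = 21/85 ≈ 0.2471.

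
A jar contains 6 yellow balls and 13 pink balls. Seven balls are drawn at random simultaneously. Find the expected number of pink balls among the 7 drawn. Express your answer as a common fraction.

By linearity of expectation, E[X] = Σ P(draw i is pink); by symmetry each draw (even without replacement) has P(pink) = 13/19.
E[X] = 7 · 13/19 = 91/19 ≈ 4.7895.

91/19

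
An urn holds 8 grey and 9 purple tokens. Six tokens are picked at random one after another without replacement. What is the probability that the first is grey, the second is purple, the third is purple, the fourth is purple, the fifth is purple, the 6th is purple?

3/221

Multiply the conditional probability of each draw in order, without replacement, so each draw removes one from its color and from the total.
P = (8/17) · (9/16) · (8/15) · (7/14) · (6/13) · (5/12) = 3/221 ≈ 0.0136.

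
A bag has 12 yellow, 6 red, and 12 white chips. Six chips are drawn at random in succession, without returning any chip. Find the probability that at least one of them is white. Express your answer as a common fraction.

Use the complement: P(at least one white) = 1 − P(no white).
P(none) = C(18,6)/C(30,6) = 18564/593775.
So P = 1 − 18564/593775 = 2107/2175 ≈ 0.9687.

2107/2175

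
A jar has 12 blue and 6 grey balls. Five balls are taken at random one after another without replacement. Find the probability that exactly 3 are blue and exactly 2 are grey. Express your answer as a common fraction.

275/714

Unordered draws without replacement: count favorable combinations over C(18,5).
Favorable = C(12,3) · C(6,2) = 3300; total = C(18,5) = 8568.
P = 3300/8568 = 275/714 ≈ 0.3852.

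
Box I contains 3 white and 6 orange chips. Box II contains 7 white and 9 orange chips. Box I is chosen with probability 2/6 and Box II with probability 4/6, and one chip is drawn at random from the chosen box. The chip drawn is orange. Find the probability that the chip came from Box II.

27/43

P(orange | Box I) = 2/3; P(orange | Box II) = 9/16.
P(orange) = 1/3·2/3 + 2/3·9/16 = 43/72.
By Bayes' rule, P(Box II | orange) = 3/8 / 43/72 = 27/43 ≈ 0.6279.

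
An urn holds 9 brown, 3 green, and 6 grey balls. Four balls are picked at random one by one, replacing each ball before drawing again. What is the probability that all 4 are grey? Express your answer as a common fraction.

1/81

Multiply the conditional probability of each draw in order, with replacement (the composition resets each draw).
P = (6/18) · (6/18) · (6/18) · (6/18) = 1/81 ≈ 0.0123.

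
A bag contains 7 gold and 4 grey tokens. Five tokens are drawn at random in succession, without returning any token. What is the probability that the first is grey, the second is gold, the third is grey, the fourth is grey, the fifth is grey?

1/330

Multiply the conditional probability of each draw in order, without replacement, so each draw removes one from its color and from the total.
P = (4/11) · (7/10) · (3/9) · (2/8) · (1/7) = 1/330 ≈ 0.0030.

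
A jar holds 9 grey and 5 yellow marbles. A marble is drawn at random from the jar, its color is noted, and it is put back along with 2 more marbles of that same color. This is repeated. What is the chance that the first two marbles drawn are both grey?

99/224

After a grey draw the jar holds 11 grey out of 16.
P = (9/14)·(11/16) = 99/224 ≈ 0.4420.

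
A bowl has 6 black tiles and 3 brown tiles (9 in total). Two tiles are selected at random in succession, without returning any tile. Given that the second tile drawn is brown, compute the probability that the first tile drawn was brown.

1/4

P(first=brown and the second tile drawn is brown) = (3/9)·(2/8) = 1/12.
P(the second tile drawn is brown) = Σ over first color = 1/4 + 1/12 = 1/3.
By Bayes, P(first=brown | the second tile drawn is brown) = 1/12 / 1/3 = 1/4 ≈ 0.2500.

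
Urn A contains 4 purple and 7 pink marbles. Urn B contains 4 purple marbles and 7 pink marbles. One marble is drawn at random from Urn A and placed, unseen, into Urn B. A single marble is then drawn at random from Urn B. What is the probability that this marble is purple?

4/11

Condition on how many of the transferred marbles are purple (from Urn A: 4 purple of 11; then Urn B has 12 total).
  0 purple: C(4,0)C(7,1)/C(11,1) = 7/11; then P = 4/12
  1 purple: C(4,1)C(7,0)/C(11,1) = 4/11; then P = 5/12
P(purple from Urn B) = 4/11 ≈ 0.3636.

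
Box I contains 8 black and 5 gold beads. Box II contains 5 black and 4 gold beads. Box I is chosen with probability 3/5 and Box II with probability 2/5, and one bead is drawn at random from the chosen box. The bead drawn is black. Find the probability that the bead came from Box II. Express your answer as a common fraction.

65/173

P(black | Box I) = 8/13; P(black | Box II) = 5/9.
P(black) = 3/5·8/13 + 2/5·5/9 = 346/585.
By Bayes' rule, P(Box II | black) = 2/9 / 346/585 = 65/173 ≈ 0.3757.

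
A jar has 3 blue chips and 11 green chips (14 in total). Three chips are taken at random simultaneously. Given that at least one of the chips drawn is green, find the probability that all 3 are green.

P(all 3 green) = C(11,3)/C(14,3) = 165/364; P(at least one green) = 1 − C(3,3)/C(14,3) = 363/364.
Since 'all 3 green' ⊆ 'at least one green', P(all 3 | at least one) = 165/364 / 363/364 = 5/11 ≈ 0.4545.

5/11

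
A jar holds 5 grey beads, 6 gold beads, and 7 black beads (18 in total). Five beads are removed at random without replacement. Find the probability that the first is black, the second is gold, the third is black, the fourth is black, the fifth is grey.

Multiply the conditional probability of each draw in order, without replacement, so each draw removes one from its color and from the total.
P = (7/18) · (6/17) · (6/16) · (5/15) · (5/14) = 5/816 ≈ 0.0061.

5/816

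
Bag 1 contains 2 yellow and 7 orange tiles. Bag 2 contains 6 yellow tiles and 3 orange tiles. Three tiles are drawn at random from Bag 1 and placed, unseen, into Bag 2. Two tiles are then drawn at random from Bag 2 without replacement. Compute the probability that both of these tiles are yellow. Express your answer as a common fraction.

229/792

Condition on how many of the transferred tiles are yellow (from Bag 1: 2 yellow of 9; then Bag 2 has 12 total).
  0 yellow: C(2,0)C(7,3)/C(9,3) = 5/12; then P = C(6,2)/C(12,2) = 5/22
  1 yellow: C(2,1)C(7,2)/C(9,3) = 1/2; then P = C(7,2)/C(12,2) = 7/22
  2 yellow: C(2,2)C(7,1)/C(9,3) = 1/12; then P = C(8,2)/C(12,2) = 14/33
P(both yellow) = 229/792 ≈ 0.2891.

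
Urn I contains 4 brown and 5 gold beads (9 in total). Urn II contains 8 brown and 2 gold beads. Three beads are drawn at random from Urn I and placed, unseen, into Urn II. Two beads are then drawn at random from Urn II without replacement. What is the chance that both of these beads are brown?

235/468

Condition on how many of the transferred beads are brown (from Urn I: 4 brown of 9; then Urn II has 13 total).
  0 brown: C(4,0)C(5,3)/C(9,3) = 5/42; then P = C(8,2)/C(13,2) = 14/39
  1 brown: C(4,1)C(5,2)/C(9,3) = 10/21; then P = C(9,2)/C(13,2) = 6/13
  2 brown: C(4,2)C(5,1)/C(9,3) = 5/14; then P = C(10,2)/C(13,2) = 15/26
  3 brown: C(4,3)C(5,0)/C(9,3) = 1/21; then P = C(11,2)/C(13,2) = 55/78
P(both brown) = 235/468 ≈ 0.5021.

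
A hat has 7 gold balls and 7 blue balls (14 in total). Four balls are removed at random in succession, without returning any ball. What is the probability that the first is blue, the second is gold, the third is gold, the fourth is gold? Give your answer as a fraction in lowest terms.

35/572

Multiply the conditional probability of each draw in order, without replacement, so each draw removes one from its color and from the total.
P = (7/14) · (7/13) · (6/12) · (5/11) = 35/572 ≈ 0.0612.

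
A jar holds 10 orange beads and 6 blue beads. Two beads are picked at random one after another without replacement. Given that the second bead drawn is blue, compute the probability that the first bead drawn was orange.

2/3

P(first=orange and the second bead drawn is blue) = (10/16)·(6/15) = 1/4.
P(the second bead drawn is blue) = Σ over first color = 1/4 + 1/8 = 3/8.
By Bayes, P(first=orange | the second bead drawn is blue) = 1/4 / 3/8 = 2/3 ≈ 0.6667.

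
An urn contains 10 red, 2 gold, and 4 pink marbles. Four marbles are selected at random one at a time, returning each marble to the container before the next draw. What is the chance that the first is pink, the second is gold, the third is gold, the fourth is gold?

Multiply the conditional probability of each draw in order, with replacement (the composition resets each draw).
P = (4/16) · (2/16) · (2/16) · (2/16) = 1/2048 ≈ 0.0005.

1/2048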